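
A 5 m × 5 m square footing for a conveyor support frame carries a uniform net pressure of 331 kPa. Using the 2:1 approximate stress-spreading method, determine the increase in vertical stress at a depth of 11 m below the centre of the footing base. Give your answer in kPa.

Δσ_z ≈ 32.3 kPa

By the 2:1 method the load spreads at 1 horizontal : 2 vertical, so at depth z the loaded area has grown by z in each plan dimension:
Δσ = qBL/((B+z)(L+z)) = 331×5×5/((5+11)(5+11)) = 32.324 kPa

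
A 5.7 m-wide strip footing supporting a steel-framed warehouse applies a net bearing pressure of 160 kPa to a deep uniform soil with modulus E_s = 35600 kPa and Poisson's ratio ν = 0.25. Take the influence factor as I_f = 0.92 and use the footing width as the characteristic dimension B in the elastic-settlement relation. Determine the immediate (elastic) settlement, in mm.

S_e ≈ 22.1 mm

Immediate (elastic) settlement: S_e = q·B·(1−ν²)/E_s · I_f.
S_e = 160 × 5.7 × (1 − 0.25²) / 35600 × 0.92
    = 160 × 5.7 × 0.9375 / 35600 × 0.92
    = 0.0221 m = 22.1 mm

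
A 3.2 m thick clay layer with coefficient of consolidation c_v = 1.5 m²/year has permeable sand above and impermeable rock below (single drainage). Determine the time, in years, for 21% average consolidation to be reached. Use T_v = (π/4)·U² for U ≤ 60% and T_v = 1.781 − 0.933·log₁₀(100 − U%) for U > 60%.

t ≈ 0.236 years

Drainage path length: H_d = H = 3.2 m (single drainage).
U ≤ 60%: T_v = (π/4)·U² = (π/4)×0.21² = 0.034636.
t = T_v·H_d²/c_v = 0.034636×3.2²/1.5 = 0.2364 years.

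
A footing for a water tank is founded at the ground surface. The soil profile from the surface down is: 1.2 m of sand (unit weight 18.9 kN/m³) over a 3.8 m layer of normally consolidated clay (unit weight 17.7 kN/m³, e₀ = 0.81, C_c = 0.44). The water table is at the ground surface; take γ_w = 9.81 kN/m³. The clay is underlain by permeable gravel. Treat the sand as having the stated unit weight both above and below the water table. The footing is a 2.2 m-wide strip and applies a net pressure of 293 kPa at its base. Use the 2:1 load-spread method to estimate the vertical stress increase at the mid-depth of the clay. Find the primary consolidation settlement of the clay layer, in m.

S_c ≈ 0.698 m

Mid-depth of clay below the ground surface: z = 1.2 + 3.8/2 = 3.1 m.
Total vertical stress at mid-clay: σ_v = 18.9×1.2 + 17.7×1.9 = 56.31 kPa.
Pore pressure: u = 9.81×(3.1 − 0) = 30.411 kPa.
Initial effective stress: σ'_0 = σ_v − u = 56.31 − 30.411 = 25.899 kPa.
Stress increase at mid-clay by the 2:1 spreading method:
Δσ = qB/(B+z) = 293×2.2/(2.2+3.1) = 121.62 kPa
Final effective stress: σ'_f = σ'_0 + Δσ = 25.899 + 121.62 = 147.52 kPa.
Normally consolidated clay, so the full stress increment lies on the virgin compression line:
S_c = C_c·H/(1+e₀)·log₁₀(σ'_f/σ'_0) = 0.44×3.8/(1+0.81)×log₁₀(147.52/25.899)
    = 0.92376 × 0.75557 = 0.698 m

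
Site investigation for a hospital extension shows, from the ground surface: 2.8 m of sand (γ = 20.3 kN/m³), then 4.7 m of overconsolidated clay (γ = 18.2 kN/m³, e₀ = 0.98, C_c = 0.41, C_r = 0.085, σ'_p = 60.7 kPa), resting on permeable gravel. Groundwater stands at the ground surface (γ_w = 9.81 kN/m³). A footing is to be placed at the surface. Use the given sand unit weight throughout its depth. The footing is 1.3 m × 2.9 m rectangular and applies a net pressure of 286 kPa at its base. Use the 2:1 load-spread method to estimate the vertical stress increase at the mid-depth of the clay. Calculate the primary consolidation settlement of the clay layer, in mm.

Mid-depth of clay below the ground surface: z = 2.8 + 4.7/2 = 5.15 m.
Total vertical stress at mid-clay: σ_v = 20.3×2.8 + 18.2×2.35 = 99.61 kPa.
Pore pressure: u = 9.81×(5.15 − 0) = 50.522 kPa.
Initial effective stress: σ'_0 = σ_v − u = 99.61 − 50.522 = 49.088 kPa.
Stress increase at mid-clay by the 2:1 spreading method:
Δσ = qBL/((B+z)(L+z)) = 286×1.3×2.9/((1.3+5.15)(2.9+5.15)) = 20.766 kPa
Final effective stress: σ'_f = 49.088 + 20.766 = 69.854 kPa.
σ'_f = 69.854 > σ'_p = 60.7 kPa, so the stress path crosses the preconsolidation pressure — recompression up to σ'_p, then virgin compression beyond:
S_c = H/(1+e₀)·[C_r·log₁₀(σ'_p/σ'_0) + C_c·log₁₀(σ'_f/σ'_p)]
    = 4.7/1.98 × [0.085×log₁₀(60.7/49.088) + 0.41×log₁₀(69.854/60.7)]
    = 2.3737 × [0.0078381 + 0.025011] = 0.07797 m

S_c ≈ 78 mm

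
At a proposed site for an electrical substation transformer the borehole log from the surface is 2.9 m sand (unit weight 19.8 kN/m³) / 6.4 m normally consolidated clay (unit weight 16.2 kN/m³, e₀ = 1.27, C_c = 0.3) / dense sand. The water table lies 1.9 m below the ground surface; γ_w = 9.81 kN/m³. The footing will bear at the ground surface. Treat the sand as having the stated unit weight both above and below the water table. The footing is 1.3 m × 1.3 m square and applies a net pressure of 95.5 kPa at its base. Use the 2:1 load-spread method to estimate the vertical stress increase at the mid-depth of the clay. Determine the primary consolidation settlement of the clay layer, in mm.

S_c ≈ 15.6 mm

Mid-depth of clay below the ground surface: z = 2.9 + 6.4/2 = 6.1 m.
Total vertical stress at mid-clay: σ_v = 19.8×2.9 + 16.2×3.2 = 109.26 kPa.
Pore pressure: u = 9.81×(6.1 − 1.9) = 41.202 kPa.
Initial effective stress: σ'_0 = σ_v − u = 109.26 − 41.202 = 68.058 kPa.
Stress increase at mid-clay by the 2:1 spreading method:
Δσ = qBL/((B+z)(L+z)) = 95.5×1.3×1.3/((1.3+6.1)(1.3+6.1)) = 2.9473 kPa
Final effective stress: σ'_f = σ'_0 + Δσ = 68.058 + 2.9473 = 71.005 kPa.
Normally consolidated clay, so the full stress increment lies on the virgin compression line:
S_c = C_c·H/(1+e₀)·log₁₀(σ'_f/σ'_0) = 0.3×6.4/(1+1.27)×log₁₀(71.005/68.058)
    = 0.84581 × 0.01841 = 0.01557 m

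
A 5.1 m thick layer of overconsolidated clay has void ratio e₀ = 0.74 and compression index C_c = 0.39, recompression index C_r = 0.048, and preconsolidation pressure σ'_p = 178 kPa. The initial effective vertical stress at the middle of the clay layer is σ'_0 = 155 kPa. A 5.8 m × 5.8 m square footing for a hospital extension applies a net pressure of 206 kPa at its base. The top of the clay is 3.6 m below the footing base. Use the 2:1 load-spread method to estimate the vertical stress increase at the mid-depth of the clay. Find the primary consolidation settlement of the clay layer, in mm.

Mid-depth of clay below the footing base: z = 3.6 + 5.1/2 = 6.15 m.
Stress increase at mid-clay by the 2:1 spreading method:
Δσ = qBL/((B+z)(L+z)) = 206×5.8×5.8/((5.8+6.15)(5.8+6.15)) = 48.527 kPa
Final effective stress: σ'_f = 155 + 48.527 = 203.53 kPa.
σ'_f = 203.53 > σ'_p = 178 kPa, so the stress path crosses the preconsolidation pressure — recompression up to σ'_p, then virgin compression beyond:
S_c = H/(1+e₀)·[C_r·log₁₀(σ'_p/σ'_0) + C_c·log₁₀(σ'_f/σ'_p)]
    = 5.1/1.74 × [0.048×log₁₀(178/155) + 0.39×log₁₀(203.53/178)]
    = 2.931 × [0.0028842 + 0.022701] = 0.07499 m

S_c ≈ 75 mm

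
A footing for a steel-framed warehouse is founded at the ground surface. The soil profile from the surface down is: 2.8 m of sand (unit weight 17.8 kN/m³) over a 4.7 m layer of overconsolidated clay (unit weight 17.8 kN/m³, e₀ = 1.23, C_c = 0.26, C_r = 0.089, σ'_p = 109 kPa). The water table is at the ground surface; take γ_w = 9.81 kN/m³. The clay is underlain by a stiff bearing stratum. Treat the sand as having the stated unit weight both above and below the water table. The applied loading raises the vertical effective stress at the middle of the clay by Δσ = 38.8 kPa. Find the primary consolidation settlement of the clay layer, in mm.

Mid-depth of clay below the ground surface: z = 2.8 + 4.7/2 = 5.15 m.
Total vertical stress at mid-clay: σ_v = 17.8×2.8 + 17.8×2.35 = 91.67 kPa.
Pore pressure: u = 9.81×(5.15 − 0) = 50.522 kPa.
Initial effective stress: σ'_0 = σ_v − u = 91.67 − 50.522 = 41.148 kPa.
Final effective stress: σ'_f = 41.148 + 38.8 = 79.948 kPa.
σ'_f = 79.948 ≤ σ'_p = 109 kPa, so the clay remains overconsolidated and only the recompression index applies:
S_c = C_r·H/(1+e₀)·log₁₀(σ'_f/σ'_0) = 0.089×4.7/2.23×log₁₀(79.948/41.148)
    = 0.18758 × 0.28846 = 0.05411 m

S_c ≈ 54.1 mm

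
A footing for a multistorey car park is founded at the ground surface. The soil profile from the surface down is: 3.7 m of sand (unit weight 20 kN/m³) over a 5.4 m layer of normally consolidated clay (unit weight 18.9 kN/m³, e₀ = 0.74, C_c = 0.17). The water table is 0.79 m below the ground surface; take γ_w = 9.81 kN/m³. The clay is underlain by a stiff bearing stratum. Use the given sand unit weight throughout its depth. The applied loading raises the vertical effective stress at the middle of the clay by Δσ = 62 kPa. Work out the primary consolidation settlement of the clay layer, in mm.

S_c ≈ 145 mm

Mid-depth of clay below the ground surface: z = 3.7 + 5.4/2 = 6.4 m.
Total vertical stress at mid-clay: σ_v = 20×3.7 + 18.9×2.7 = 125.03 kPa.
Pore pressure: u = 9.81×(6.4 − 0.79) = 55.034 kPa.
Initial effective stress: σ'_0 = σ_v − u = 125.03 − 55.034 = 69.996 kPa.
Final effective stress: σ'_f = σ'_0 + Δσ = 69.996 + 62 = 132 kPa.
Normally consolidated clay, so the full stress increment lies on the virgin compression line:
S_c = C_c·H/(1+e₀)·log₁₀(σ'_f/σ'_0) = 0.17×5.4/(1+0.74)×log₁₀(132/69.996)
    = 0.52759 × 0.2755 = 0.1454 m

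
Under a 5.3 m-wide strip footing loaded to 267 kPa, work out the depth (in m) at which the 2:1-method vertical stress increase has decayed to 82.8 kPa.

2:1 spreading — at depth z the loaded area has grown by z in each plan dimension:
qB/(B+z) = Δσ_z ⇒ z = qB/Δσ_z − B = 267×5.3/82.8 − 5.3 = 11.79 m

z ≈ 11.8 m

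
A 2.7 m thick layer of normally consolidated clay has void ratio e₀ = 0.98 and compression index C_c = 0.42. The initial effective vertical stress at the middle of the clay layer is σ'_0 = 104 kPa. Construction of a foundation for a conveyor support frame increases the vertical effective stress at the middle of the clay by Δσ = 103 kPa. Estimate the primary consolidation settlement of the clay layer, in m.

S_c ≈ 0.171 m

Final effective stress: σ'_f = σ'_0 + Δσ = 104 + 103 = 207 kPa.
Normally consolidated clay, so the full stress increment lies on the virgin compression line:
S_c = C_c·H/(1+e₀)·log₁₀(σ'_f/σ'_0) = 0.42×2.7/(1+0.98)×log₁₀(207/104)
    = 0.57273 × 0.29894 = 0.1712 m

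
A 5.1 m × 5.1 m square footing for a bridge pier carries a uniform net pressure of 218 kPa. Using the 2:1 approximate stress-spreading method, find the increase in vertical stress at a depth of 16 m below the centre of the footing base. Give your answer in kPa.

Δσ_z ≈ 12.7 kPa

By the 2:1 method the load spreads at 1 horizontal : 2 vertical, so at depth z the loaded area has grown by z in each plan dimension:
Δσ = qBL/((B+z)(L+z)) = 218×5.1×5.1/((5.1+16)(5.1+16)) = 12.736 kPa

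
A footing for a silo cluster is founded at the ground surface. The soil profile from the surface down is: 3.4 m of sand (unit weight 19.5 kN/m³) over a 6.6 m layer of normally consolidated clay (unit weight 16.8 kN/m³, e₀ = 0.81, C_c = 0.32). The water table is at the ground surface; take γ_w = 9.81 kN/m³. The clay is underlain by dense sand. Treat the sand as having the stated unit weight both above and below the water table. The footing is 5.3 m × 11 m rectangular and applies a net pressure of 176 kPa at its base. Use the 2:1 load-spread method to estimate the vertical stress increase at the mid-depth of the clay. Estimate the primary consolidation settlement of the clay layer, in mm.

Mid-depth of clay below the ground surface: z = 3.4 + 6.6/2 = 6.7 m.
Total vertical stress at mid-clay: σ_v = 19.5×3.4 + 16.8×3.3 = 121.74 kPa.
Pore pressure: u = 9.81×(6.7 − 0) = 65.727 kPa.
Initial effective stress: σ'_0 = σ_v − u = 121.74 − 65.727 = 56.013 kPa.
Stress increase at mid-clay by the 2:1 spreading method:
Δσ = qBL/((B+z)(L+z)) = 176×5.3×11/((5.3+6.7)(11+6.7)) = 48.309 kPa
Final effective stress: σ'_f = σ'_0 + Δσ = 56.013 + 48.309 = 104.32 kPa.
Normally consolidated clay, so the full stress increment lies on the virgin compression line:
S_c = C_c·H/(1+e₀)·log₁₀(σ'_f/σ'_0) = 0.32×6.6/(1+0.81)×log₁₀(104.32/56.013)
    = 1.1669 × 0.27008 = 0.3152 m

S_c ≈ 315 mm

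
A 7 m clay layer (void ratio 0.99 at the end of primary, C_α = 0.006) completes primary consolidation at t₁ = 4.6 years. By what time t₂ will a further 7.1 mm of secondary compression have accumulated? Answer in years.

S_s = C_α·H/(1+e_p)·log₁₀(t₂/t₁) ⇒ log₁₀(t₂/t₁) = S_s·(1+e_p)/(C_α·H).
log₁₀(t₂/t₁) = 0.0071 × (1+0.99) / (0.006×7) = 0.3364
t₂ = t₁ × 10^0.3364 = 4.6 × 2.17 = 9.981 years

t₂ ≈ 9.98 years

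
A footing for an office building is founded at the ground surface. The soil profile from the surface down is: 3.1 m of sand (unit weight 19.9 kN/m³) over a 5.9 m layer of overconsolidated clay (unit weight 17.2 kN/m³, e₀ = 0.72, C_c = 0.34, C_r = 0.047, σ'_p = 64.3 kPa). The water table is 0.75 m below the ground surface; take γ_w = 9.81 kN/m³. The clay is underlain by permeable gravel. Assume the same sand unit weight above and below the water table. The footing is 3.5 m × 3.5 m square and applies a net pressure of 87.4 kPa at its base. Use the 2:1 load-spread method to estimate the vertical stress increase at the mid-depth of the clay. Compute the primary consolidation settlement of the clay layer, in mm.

Mid-depth of clay below the ground surface: z = 3.1 + 5.9/2 = 6.05 m.
Total vertical stress at mid-clay: σ_v = 19.9×3.1 + 17.2×2.95 = 112.43 kPa.
Pore pressure: u = 9.81×(6.05 − 0.75) = 51.993 kPa.
Initial effective stress: σ'_0 = σ_v − u = 112.43 − 51.993 = 60.437 kPa.
Stress increase at mid-clay by the 2:1 spreading method:
Δσ = qBL/((B+z)(L+z)) = 87.4×3.5×3.5/((3.5+6.05)(3.5+6.05)) = 11.739 kPa
Final effective stress: σ'_f = 60.437 + 11.739 = 72.176 kPa.
σ'_f = 72.176 > σ'_p = 64.3 kPa, so the stress path crosses the preconsolidation pressure — recompression up to σ'_p, then virgin compression beyond:
S_c = H/(1+e₀)·[C_r·log₁₀(σ'_p/σ'_0) + C_c·log₁₀(σ'_f/σ'_p)]
    = 5.9/1.72 × [0.047×log₁₀(64.3/60.437) + 0.34×log₁₀(72.176/64.3)]
    = 3.4302 × [0.0012647 + 0.017062] = 0.06286 m

S_c ≈ 62.9 mm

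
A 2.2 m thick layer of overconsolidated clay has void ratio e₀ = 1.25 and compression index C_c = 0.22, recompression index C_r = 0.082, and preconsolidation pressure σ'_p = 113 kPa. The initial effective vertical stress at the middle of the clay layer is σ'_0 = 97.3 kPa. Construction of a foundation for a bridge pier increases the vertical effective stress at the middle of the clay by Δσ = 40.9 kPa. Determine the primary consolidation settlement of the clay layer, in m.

S_c ≈ 0.024 m

Final effective stress: σ'_f = 97.3 + 40.9 = 138.2 kPa.
σ'_f = 138.2 > σ'_p = 113 kPa, so the stress path crosses the preconsolidation pressure — recompression up to σ'_p, then virgin compression beyond:
S_c = H/(1+e₀)·[C_r·log₁₀(σ'_p/σ'_0) + C_c·log₁₀(σ'_f/σ'_p)]
    = 2.2/2.25 × [0.082×log₁₀(113/97.3) + 0.22×log₁₀(138.2/113)]
    = 0.97778 × [0.0053272 + 0.019235] = 0.02402 m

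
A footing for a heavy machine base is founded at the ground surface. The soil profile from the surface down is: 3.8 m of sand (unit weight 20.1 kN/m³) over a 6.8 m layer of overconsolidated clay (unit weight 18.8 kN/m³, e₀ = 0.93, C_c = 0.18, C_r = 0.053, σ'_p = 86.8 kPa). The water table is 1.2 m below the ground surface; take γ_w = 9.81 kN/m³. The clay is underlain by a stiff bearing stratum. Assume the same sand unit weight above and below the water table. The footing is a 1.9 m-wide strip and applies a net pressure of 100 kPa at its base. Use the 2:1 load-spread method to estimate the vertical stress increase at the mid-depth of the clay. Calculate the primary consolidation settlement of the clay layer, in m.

S_c ≈ 0.0505 m

Mid-depth of clay below the ground surface: z = 3.8 + 6.8/2 = 7.2 m.
Total vertical stress at mid-clay: σ_v = 20.1×3.8 + 18.8×3.4 = 140.3 kPa.
Pore pressure: u = 9.81×(7.2 − 1.2) = 58.86 kPa.
Initial effective stress: σ'_0 = σ_v − u = 140.3 − 58.86 = 81.44 kPa.
Stress increase at mid-clay by the 2:1 spreading method:
Δσ = qB/(B+z) = 100×1.9/(1.9+7.2) = 20.879 kPa
Final effective stress: σ'_f = 81.44 + 20.879 = 102.32 kPa.
σ'_f = 102.32 > σ'_p = 86.8 kPa, so the stress path crosses the preconsolidation pressure — recompression up to σ'_p, then virgin compression beyond:
S_c = H/(1+e₀)·[C_r·log₁₀(σ'_p/σ'_0) + C_c·log₁₀(σ'_f/σ'_p)]
    = 6.8/1.93 × [0.053×log₁₀(86.8/81.44) + 0.18×log₁₀(102.32/86.8)]
    = 3.5233 × [0.0014671 + 0.012859] = 0.05048 m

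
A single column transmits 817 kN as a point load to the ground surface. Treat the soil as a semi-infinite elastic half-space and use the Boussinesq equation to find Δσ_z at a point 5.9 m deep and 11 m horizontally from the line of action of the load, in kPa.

Δσ_z ≈ 0.264 kPa

Boussinesq vertical stress below a point load on an elastic half-space:
Δσ_z = 3P/(2πz²) · [1 + (r/z)²]^(−5/2)
r/z = 11/5.9 = 1.8644; [1+(r/z)²]^(−5/2) = 0.023592.
Δσ_z = 3×817/(2π×5.9²) × 0.023592 = 11.206 × 0.023592 = 0.2644 kPa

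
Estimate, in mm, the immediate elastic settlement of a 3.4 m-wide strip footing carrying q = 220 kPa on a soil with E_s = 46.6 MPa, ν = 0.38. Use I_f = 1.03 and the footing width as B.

S_e ≈ 14.1 mm

Immediate (elastic) settlement: S_e = q·B·(1−ν²)/E_s · I_f.
E_s = 46.6 MPa = 46600 kPa.
S_e = 220 × 3.4 × (1 − 0.38²) / 46600 × 1.03
    = 220 × 3.4 × 0.8556 / 46600 × 1.03
    = 0.01415 m = 14.15 mm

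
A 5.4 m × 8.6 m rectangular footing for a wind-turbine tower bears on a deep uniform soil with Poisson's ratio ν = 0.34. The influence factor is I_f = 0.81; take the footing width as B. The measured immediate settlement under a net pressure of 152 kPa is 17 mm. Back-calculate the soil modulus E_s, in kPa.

S_e = q·B·(1−ν²)/E_s · I_f  ⇒  E_s = q·B·(1−ν²)·I_f / S_e.
E_s = 152 × 5.4 × 0.8844 × 0.81 / 0.017 = 34590 kPa

E_s ≈ 34600 kPa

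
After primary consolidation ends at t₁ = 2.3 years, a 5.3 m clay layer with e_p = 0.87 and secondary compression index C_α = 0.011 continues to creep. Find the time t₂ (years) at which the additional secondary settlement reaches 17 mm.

t₂ ≈ 8.07 years

S_s = C_α·H/(1+e_p)·log₁₀(t₂/t₁) ⇒ log₁₀(t₂/t₁) = S_s·(1+e_p)/(C_α·H).
log₁₀(t₂/t₁) = 0.017 × (1+0.87) / (0.011×5.3) = 0.5453
t₂ = t₁ × 10^0.5453 = 2.3 × 3.51 = 8.073 years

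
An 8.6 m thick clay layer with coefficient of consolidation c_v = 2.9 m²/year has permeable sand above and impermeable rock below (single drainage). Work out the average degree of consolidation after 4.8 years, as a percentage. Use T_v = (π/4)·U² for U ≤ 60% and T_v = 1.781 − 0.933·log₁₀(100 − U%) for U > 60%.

Drainage path length: H_d = H = 8.6 m (single drainage).
T_v = c_v·t/H_d² = 2.9×4.8/8.6² = 0.18821.
T_v = 0.18821 corresponds to the U ≤ 60% branch:
U = √(4T_v/π) = 0.4895

U ≈ 49 %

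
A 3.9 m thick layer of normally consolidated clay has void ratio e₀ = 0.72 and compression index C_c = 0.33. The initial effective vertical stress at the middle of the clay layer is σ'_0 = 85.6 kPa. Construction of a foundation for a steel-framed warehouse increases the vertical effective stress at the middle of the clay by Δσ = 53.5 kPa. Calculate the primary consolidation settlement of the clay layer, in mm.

Final effective stress: σ'_f = σ'_0 + Δσ = 85.6 + 53.5 = 139.1 kPa.
Normally consolidated clay, so the full stress increment lies on the virgin compression line:
S_c = C_c·H/(1+e₀)·log₁₀(σ'_f/σ'_0) = 0.33×3.9/(1+0.72)×log₁₀(139.1/85.6)
    = 0.74826 × 0.21085 = 0.1578 m

S_c ≈ 158 mm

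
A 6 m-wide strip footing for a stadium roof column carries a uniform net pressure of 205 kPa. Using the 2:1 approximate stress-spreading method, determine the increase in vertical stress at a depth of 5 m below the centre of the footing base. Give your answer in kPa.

Δσ_z ≈ 112 kPa

By the 2:1 method the load spreads at 1 horizontal : 2 vertical, so at depth z the loaded area has grown by z in each plan dimension:
Δσ = qB/(B+z) = 205×6/(6+5) = 111.82 kPa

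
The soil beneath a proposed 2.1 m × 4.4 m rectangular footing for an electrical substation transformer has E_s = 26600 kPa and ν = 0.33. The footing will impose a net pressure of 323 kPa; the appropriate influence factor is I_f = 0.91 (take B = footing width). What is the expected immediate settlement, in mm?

S_e ≈ 20.7 mm

Immediate (elastic) settlement: S_e = q·B·(1−ν²)/E_s · I_f.
S_e = 323 × 2.1 × (1 − 0.33²) / 26600 × 0.91
    = 323 × 2.1 × 0.8911 / 26600 × 0.91
    = 0.02068 m = 20.68 mm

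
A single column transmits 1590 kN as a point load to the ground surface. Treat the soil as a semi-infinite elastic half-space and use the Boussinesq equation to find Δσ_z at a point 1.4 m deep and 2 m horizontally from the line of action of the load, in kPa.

Δσ_z ≈ 24 kPa

Boussinesq vertical stress below a point load on an elastic half-space:
Δσ_z = 3P/(2πz²) · [1 + (r/z)²]^(−5/2)
r/z = 2/1.4 = 1.4286; [1+(r/z)²]^(−5/2) = 0.062019.
Δσ_z = 3×1590/(2π×1.4²) × 0.062019 = 387.33 × 0.062019 = 24.02 kPa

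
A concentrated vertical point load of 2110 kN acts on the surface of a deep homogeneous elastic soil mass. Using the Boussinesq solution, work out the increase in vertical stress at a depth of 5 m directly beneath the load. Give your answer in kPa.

Boussinesq vertical stress below a point load on an elastic half-space:
Δσ_z = 3P/(2πz²) · [1 + (r/z)²]^(−5/2)
r/z = 0/5 = 0; [1+(r/z)²]^(−5/2) = 1.
Δσ_z = 3×2110/(2π×5²) × 1 = 40.298 × 1 = 40.3 kPa

Δσ_z ≈ 40.3 kPa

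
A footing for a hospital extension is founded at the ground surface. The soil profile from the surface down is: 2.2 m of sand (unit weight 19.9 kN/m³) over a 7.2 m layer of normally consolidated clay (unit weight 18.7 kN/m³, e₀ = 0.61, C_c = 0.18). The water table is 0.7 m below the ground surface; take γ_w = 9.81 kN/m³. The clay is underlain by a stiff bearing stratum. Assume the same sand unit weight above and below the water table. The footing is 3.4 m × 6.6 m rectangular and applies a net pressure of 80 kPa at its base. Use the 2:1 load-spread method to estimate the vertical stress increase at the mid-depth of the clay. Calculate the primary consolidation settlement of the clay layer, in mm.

Mid-depth of clay below the ground surface: z = 2.2 + 7.2/2 = 5.8 m.
Total vertical stress at mid-clay: σ_v = 19.9×2.2 + 18.7×3.6 = 111.1 kPa.
Pore pressure: u = 9.81×(5.8 − 0.7) = 50.031 kPa.
Initial effective stress: σ'_0 = σ_v − u = 111.1 − 50.031 = 61.069 kPa.
Stress increase at mid-clay by the 2:1 spreading method:
Δσ = qBL/((B+z)(L+z)) = 80×3.4×6.6/((3.4+5.8)(6.6+5.8)) = 15.736 kPa
Final effective stress: σ'_f = σ'_0 + Δσ = 61.069 + 15.736 = 76.805 kPa.
Normally consolidated clay, so the full stress increment lies on the virgin compression line:
S_c = C_c·H/(1+e₀)·log₁₀(σ'_f/σ'_0) = 0.18×7.2/(1+0.61)×log₁₀(76.805/61.069)
    = 0.80497 × 0.099569 = 0.08015 m

S_c ≈ 80.2 mm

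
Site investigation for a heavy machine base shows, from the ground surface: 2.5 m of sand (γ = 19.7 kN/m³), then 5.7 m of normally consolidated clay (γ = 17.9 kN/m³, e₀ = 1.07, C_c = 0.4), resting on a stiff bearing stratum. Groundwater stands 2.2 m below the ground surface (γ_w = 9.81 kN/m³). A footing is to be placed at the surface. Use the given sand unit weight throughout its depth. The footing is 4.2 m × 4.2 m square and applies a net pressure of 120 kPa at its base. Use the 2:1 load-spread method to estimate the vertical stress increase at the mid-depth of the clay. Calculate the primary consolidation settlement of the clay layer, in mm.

S_c ≈ 138 mm

Mid-depth of clay below the ground surface: z = 2.5 + 5.7/2 = 5.35 m.
Total vertical stress at mid-clay: σ_v = 19.7×2.5 + 17.9×2.85 = 100.27 kPa.
Pore pressure: u = 9.81×(5.35 − 2.2) = 30.902 kPa.
Initial effective stress: σ'_0 = σ_v − u = 100.27 − 30.902 = 69.368 kPa.
Stress increase at mid-clay by the 2:1 spreading method:
Δσ = qBL/((B+z)(L+z)) = 120×4.2×4.2/((4.2+5.35)(4.2+5.35)) = 23.21 kPa
Final effective stress: σ'_f = σ'_0 + Δσ = 69.368 + 23.21 = 92.578 kPa.
Normally consolidated clay, so the full stress increment lies on the virgin compression line:
S_c = C_c·H/(1+e₀)·log₁₀(σ'_f/σ'_0) = 0.4×5.7/(1+1.07)×log₁₀(92.578/69.368)
    = 1.1014 × 0.12535 = 0.1381 m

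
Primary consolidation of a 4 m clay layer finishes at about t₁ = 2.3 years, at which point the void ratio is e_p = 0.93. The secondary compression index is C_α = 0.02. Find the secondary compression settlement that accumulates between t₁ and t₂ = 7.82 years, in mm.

Secondary compression: S_s = C_α·H/(1+e_p)·log₁₀(t₂/t₁)
S_s = 0.02×4/(1+0.93)×log₁₀(7.82/2.3)
    = 0.04145 × 0.5315 = 0.02203 m

S_s ≈ 22 mm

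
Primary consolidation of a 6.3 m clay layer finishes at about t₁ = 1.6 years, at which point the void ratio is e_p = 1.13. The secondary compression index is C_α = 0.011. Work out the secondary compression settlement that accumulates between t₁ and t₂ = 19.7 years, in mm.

Secondary compression: S_s = C_α·H/(1+e_p)·log₁₀(t₂/t₁)
S_s = 0.011×6.3/(1+1.13)×log₁₀(19.7/1.6)
    = 0.03254 × 1.09 = 0.03547 m

S_s ≈ 35.5 mm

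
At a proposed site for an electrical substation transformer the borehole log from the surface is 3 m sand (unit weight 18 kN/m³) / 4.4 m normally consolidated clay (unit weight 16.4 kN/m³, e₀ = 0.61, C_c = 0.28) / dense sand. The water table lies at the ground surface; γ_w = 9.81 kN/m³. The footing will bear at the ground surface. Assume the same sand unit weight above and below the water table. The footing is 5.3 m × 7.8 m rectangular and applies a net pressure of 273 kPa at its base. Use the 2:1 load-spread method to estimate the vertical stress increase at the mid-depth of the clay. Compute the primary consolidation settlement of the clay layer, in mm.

S_c ≈ 378 mm

Mid-depth of clay below the ground surface: z = 3 + 4.4/2 = 5.2 m.
Total vertical stress at mid-clay: σ_v = 18×3 + 16.4×2.2 = 90.08 kPa.
Pore pressure: u = 9.81×(5.2 − 0) = 51.012 kPa.
Initial effective stress: σ'_0 = σ_v − u = 90.08 − 51.012 = 39.068 kPa.
Stress increase at mid-clay by the 2:1 spreading method:
Δσ = qBL/((B+z)(L+z)) = 273×5.3×7.8/((5.3+5.2)(7.8+5.2)) = 82.68 kPa
Final effective stress: σ'_f = σ'_0 + Δσ = 39.068 + 82.68 = 121.75 kPa.
Normally consolidated clay, so the full stress increment lies on the virgin compression line:
S_c = C_c·H/(1+e₀)·log₁₀(σ'_f/σ'_0) = 0.28×4.4/(1+0.61)×log₁₀(121.75/39.068)
    = 0.76522 × 0.49365 = 0.3778 m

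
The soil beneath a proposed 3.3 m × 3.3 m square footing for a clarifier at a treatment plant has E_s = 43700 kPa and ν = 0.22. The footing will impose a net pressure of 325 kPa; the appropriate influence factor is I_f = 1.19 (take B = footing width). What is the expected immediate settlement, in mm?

S_e ≈ 27.8 mm

Immediate (elastic) settlement: S_e = q·B·(1−ν²)/E_s · I_f.
S_e = 325 × 3.3 × (1 − 0.22²) / 43700 × 1.19
    = 325 × 3.3 × 0.9516 / 43700 × 1.19
    = 0.02779 m = 27.79 mm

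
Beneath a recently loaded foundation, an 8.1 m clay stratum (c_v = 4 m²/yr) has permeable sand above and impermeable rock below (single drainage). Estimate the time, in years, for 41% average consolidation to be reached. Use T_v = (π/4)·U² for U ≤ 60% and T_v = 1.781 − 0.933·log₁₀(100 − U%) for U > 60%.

t ≈ 2.17 years

Drainage path length: H_d = H = 8.1 m (single drainage).
U ≤ 60%: T_v = (π/4)·U² = (π/4)×0.41² = 0.13203.
t = T_v·H_d²/c_v = 0.13203×8.1²/4 = 2.166 years.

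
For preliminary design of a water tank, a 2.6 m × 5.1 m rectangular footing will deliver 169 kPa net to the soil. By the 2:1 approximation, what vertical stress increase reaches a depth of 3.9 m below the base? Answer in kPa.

Δσ_z ≈ 38.3 kPa

By the 2:1 method the load spreads at 1 horizontal : 2 vertical, so at depth z the loaded area has grown by z in each plan dimension:
Δσ = qBL/((B+z)(L+z)) = 169×2.6×5.1/((2.6+3.9)(5.1+3.9)) = 38.307 kPa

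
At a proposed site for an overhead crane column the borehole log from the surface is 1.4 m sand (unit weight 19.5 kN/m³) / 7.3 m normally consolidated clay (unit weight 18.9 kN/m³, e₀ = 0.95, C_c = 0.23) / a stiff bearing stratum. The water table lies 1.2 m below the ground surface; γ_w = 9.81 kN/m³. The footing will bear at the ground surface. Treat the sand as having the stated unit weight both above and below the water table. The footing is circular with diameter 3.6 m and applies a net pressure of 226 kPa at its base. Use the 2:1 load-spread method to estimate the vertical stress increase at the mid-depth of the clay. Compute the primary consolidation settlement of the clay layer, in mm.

S_c ≈ 192 mm

Mid-depth of clay below the ground surface: z = 1.4 + 7.3/2 = 5.05 m.
Total vertical stress at mid-clay: σ_v = 19.5×1.4 + 18.9×3.65 = 96.285 kPa.
Pore pressure: u = 9.81×(5.05 − 1.2) = 37.769 kPa.
Initial effective stress: σ'_0 = σ_v − u = 96.285 − 37.769 = 58.516 kPa.
Stress increase at mid-clay by the 2:1 spreading method:
Δσ ≈ qD²/(D+z)² = 226×3.6²/(3.6+5.05)² = 39.145 kPa
Final effective stress: σ'_f = σ'_0 + Δσ = 58.516 + 39.145 = 97.661 kPa.
Normally consolidated clay, so the full stress increment lies on the virgin compression line:
S_c = C_c·H/(1+e₀)·log₁₀(σ'_f/σ'_0) = 0.23×7.3/(1+0.95)×log₁₀(97.661/58.516)
    = 0.86103 × 0.22245 = 0.1915 m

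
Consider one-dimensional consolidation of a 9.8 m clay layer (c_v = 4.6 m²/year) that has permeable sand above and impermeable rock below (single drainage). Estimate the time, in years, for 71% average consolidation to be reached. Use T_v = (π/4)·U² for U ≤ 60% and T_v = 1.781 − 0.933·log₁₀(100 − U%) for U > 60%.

Drainage path length: H_d = H = 9.8 m (single drainage).
U > 60%: T_v = 1.781 − 0.933·log₁₀(100 − 71) = 0.41658.
t = T_v·H_d²/c_v = 0.41658×9.8²/4.6 = 8.697 years.

t ≈ 8.7 years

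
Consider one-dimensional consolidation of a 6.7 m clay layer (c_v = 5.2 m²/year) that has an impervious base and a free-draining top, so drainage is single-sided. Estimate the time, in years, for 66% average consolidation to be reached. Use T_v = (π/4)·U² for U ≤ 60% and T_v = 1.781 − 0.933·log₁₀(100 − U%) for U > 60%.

t ≈ 3.04 years

Drainage path length: H_d = H = 6.7 m (single drainage).
U > 60%: T_v = 1.781 − 0.933·log₁₀(100 − 66) = 0.35213.
t = T_v·H_d²/c_v = 0.35213×6.7²/5.2 = 3.04 years.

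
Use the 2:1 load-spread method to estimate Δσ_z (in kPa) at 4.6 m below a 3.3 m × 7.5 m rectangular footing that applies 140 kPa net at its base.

Δσ_z ≈ 36.2 kPa

By the 2:1 method the load spreads at 1 horizontal : 2 vertical, so at depth z the loaded area has grown by z in each plan dimension:
Δσ = qBL/((B+z)(L+z)) = 140×3.3×7.5/((3.3+4.6)(7.5+4.6)) = 36.249 kPa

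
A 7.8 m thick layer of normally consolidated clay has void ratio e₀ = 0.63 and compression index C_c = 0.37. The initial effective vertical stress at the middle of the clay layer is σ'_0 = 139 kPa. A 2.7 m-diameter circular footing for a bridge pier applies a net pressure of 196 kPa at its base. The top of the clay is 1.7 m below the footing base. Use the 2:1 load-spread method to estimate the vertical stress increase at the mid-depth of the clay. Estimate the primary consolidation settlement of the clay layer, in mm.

Mid-depth of clay below the footing base: z = 1.7 + 7.8/2 = 5.6 m.
Stress increase at mid-clay by the 2:1 spreading method:
Δσ ≈ qD²/(D+z)² = 196×2.7²/(2.7+5.6)² = 20.741 kPa
Final effective stress: σ'_f = σ'_0 + Δσ = 139 + 20.741 = 159.74 kPa.
Normally consolidated clay, so the full stress increment lies on the virgin compression line:
S_c = C_c·H/(1+e₀)·log₁₀(σ'_f/σ'_0) = 0.37×7.8/(1+0.63)×log₁₀(159.74/139)
    = 1.7706 × 0.060399 = 0.1069 m

S_c ≈ 107 mm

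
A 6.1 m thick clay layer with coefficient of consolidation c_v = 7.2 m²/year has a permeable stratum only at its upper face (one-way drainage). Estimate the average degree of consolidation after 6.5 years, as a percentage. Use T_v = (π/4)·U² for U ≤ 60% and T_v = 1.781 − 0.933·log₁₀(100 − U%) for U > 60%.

Drainage path length: H_d = H = 6.1 m (single drainage).
T_v = c_v·t/H_d² = 7.2×6.5/6.1² = 1.2577.
T_v = 1.2577 corresponds to the U > 60% branch:
U = 1 − 10^((1.781 − T_v)/0.933)/100 = 0.9636

U ≈ 96.4 %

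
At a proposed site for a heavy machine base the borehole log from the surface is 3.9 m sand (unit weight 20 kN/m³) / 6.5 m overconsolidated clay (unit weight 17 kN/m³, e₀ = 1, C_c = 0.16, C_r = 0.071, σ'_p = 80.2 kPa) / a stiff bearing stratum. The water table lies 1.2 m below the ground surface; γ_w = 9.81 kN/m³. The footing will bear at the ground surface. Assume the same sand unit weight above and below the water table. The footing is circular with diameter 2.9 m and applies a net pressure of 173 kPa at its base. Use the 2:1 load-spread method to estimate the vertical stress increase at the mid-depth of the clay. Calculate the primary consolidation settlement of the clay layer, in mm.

Mid-depth of clay below the ground surface: z = 3.9 + 6.5/2 = 7.15 m.
Total vertical stress at mid-clay: σ_v = 20×3.9 + 17×3.25 = 133.25 kPa.
Pore pressure: u = 9.81×(7.15 − 1.2) = 58.37 kPa.
Initial effective stress: σ'_0 = σ_v − u = 133.25 − 58.37 = 74.88 kPa.
Stress increase at mid-clay by the 2:1 spreading method:
Δσ ≈ qD²/(D+z)² = 173×2.9²/(2.9+7.15)² = 14.405 kPa
Final effective stress: σ'_f = 74.88 + 14.405 = 89.285 kPa.
σ'_f = 89.285 > σ'_p = 80.2 kPa, so the stress path crosses the preconsolidation pressure — recompression up to σ'_p, then virgin compression beyond:
S_c = H/(1+e₀)·[C_r·log₁₀(σ'_p/σ'_0) + C_c·log₁₀(σ'_f/σ'_p)]
    = 6.5/2 × [0.071×log₁₀(80.2/74.88) + 0.16×log₁₀(89.285/80.2)]
    = 3.25 × [0.0021164 + 0.0074567] = 0.03111 m

S_c ≈ 31.1 mm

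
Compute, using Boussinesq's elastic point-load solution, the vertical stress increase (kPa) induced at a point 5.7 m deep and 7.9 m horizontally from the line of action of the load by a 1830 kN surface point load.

Boussinesq vertical stress below a point load on an elastic half-space:
Δσ_z = 3P/(2πz²) · [1 + (r/z)²]^(−5/2)
r/z = 7.9/5.7 = 1.386; [1+(r/z)²]^(−5/2) = 0.068582.
Δσ_z = 3×1830/(2π×5.7²) × 0.068582 = 26.893 × 0.068582 = 1.844 kPa

Δσ_z ≈ 1.84 kPa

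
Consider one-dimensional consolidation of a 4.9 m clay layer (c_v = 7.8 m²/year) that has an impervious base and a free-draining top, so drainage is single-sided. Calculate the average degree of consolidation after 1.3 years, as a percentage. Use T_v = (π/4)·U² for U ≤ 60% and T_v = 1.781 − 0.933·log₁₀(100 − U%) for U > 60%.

U ≈ 71.4 %

Drainage path length: H_d = H = 4.9 m (single drainage).
T_v = c_v·t/H_d² = 7.8×1.3/4.9² = 0.42232.
T_v = 0.42232 corresponds to the U > 60% branch:
U = 1 − 10^((1.781 − T_v)/0.933)/100 = 0.7141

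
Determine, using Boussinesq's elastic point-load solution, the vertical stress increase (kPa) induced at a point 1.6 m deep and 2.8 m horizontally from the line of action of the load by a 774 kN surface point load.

Δσ_z ≈ 4.34 kPa

Boussinesq vertical stress below a point load on an elastic half-space:
Δσ_z = 3P/(2πz²) · [1 + (r/z)²]^(−5/2)
r/z = 2.8/1.6 = 1.75; [1+(r/z)²]^(−5/2) = 0.030062.
Δσ_z = 3×774/(2π×1.6²) × 0.030062 = 144.36 × 0.030062 = 4.34 kPa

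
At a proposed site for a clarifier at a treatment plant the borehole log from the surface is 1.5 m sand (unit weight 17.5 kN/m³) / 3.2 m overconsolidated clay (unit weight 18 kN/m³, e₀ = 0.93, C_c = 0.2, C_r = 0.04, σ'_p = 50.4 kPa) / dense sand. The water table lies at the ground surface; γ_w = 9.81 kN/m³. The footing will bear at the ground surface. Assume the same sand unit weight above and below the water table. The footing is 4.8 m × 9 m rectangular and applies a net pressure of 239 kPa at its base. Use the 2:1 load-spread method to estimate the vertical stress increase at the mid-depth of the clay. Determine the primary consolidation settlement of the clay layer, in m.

S_c ≈ 0.16 m

Mid-depth of clay below the ground surface: z = 1.5 + 3.2/2 = 3.1 m.
Total vertical stress at mid-clay: σ_v = 17.5×1.5 + 18×1.6 = 55.05 kPa.
Pore pressure: u = 9.81×(3.1 − 0) = 30.411 kPa.
Initial effective stress: σ'_0 = σ_v − u = 55.05 − 30.411 = 24.639 kPa.
Stress increase at mid-clay by the 2:1 spreading method:
Δσ = qBL/((B+z)(L+z)) = 239×4.8×9/((4.8+3.1)(9+3.1)) = 108.01 kPa
Final effective stress: σ'_f = 24.639 + 108.01 = 132.65 kPa.
σ'_f = 132.65 > σ'_p = 50.4 kPa, so the stress path crosses the preconsolidation pressure — recompression up to σ'_p, then virgin compression beyond:
S_c = H/(1+e₀)·[C_r·log₁₀(σ'_p/σ'_0) + C_c·log₁₀(σ'_f/σ'_p)]
    = 3.2/1.93 × [0.04×log₁₀(50.4/24.639) + 0.2×log₁₀(132.65/50.4)]
    = 1.658 × [0.012432 + 0.084055] = 0.16 m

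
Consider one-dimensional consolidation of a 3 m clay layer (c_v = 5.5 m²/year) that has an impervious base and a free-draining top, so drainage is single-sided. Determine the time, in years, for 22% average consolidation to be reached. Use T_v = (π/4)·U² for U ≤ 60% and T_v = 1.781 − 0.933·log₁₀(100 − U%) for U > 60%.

Drainage path length: H_d = H = 3 m (single drainage).
U ≤ 60%: T_v = (π/4)·U² = (π/4)×0.22² = 0.038013.
t = T_v·H_d²/c_v = 0.038013×3²/5.5 = 0.0622 years.

t ≈ 0.0622 years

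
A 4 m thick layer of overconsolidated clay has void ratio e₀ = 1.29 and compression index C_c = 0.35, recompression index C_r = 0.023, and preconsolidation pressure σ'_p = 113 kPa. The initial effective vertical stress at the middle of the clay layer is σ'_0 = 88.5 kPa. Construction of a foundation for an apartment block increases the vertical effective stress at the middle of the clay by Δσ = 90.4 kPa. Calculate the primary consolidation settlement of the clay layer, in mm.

Final effective stress: σ'_f = 88.5 + 90.4 = 178.9 kPa.
σ'_f = 178.9 > σ'_p = 113 kPa, so the stress path crosses the preconsolidation pressure — recompression up to σ'_p, then virgin compression beyond:
S_c = H/(1+e₀)·[C_r·log₁₀(σ'_p/σ'_0) + C_c·log₁₀(σ'_f/σ'_p)]
    = 4/2.29 × [0.023×log₁₀(113/88.5) + 0.35×log₁₀(178.9/113)]
    = 1.7467 × [0.0024411 + 0.069836] = 0.1262 m

S_c ≈ 126 mm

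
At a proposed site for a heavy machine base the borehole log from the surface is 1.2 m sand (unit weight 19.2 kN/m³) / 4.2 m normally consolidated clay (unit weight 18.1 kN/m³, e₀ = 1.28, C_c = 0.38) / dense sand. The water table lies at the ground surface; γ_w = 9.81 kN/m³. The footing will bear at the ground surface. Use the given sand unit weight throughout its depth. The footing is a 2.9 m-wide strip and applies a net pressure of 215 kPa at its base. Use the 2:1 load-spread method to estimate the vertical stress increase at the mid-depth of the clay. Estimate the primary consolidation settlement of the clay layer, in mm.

S_c ≈ 458 mm

Mid-depth of clay below the ground surface: z = 1.2 + 4.2/2 = 3.3 m.
Total vertical stress at mid-clay: σ_v = 19.2×1.2 + 18.1×2.1 = 61.05 kPa.
Pore pressure: u = 9.81×(3.3 − 0) = 32.373 kPa.
Initial effective stress: σ'_0 = σ_v − u = 61.05 − 32.373 = 28.677 kPa.
Stress increase at mid-clay by the 2:1 spreading method:
Δσ = qB/(B+z) = 215×2.9/(2.9+3.3) = 100.56 kPa
Final effective stress: σ'_f = σ'_0 + Δσ = 28.677 + 100.56 = 129.24 kPa.
Normally consolidated clay, so the full stress increment lies on the virgin compression line:
S_c = C_c·H/(1+e₀)·log₁₀(σ'_f/σ'_0) = 0.38×4.2/(1+1.28)×log₁₀(129.24/28.677)
    = 0.7 × 0.65386 = 0.4577 m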